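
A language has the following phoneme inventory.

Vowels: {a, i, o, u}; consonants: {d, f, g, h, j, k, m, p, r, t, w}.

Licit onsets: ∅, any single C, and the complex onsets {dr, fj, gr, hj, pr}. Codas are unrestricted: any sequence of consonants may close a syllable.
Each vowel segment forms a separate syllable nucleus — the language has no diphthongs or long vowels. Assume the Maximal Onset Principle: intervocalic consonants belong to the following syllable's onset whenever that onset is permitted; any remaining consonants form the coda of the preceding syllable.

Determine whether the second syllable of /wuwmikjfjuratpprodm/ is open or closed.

The vowels are u, i, u, a, o — 5 nuclei, so 5 syllables.
/u…i/ gap (V1→V2): /wm/ — longest licit onset from the right is /m/, leaving /w/ as coda.
/i…u/ gap (V2→V3): /kjfj/; trying suffixes from longest down, /fj/ is the first permitted one, so coda /kj/ | onset /fj/.
/u…a/ gap (V3→V4): /r/ → onset of the next syllable (single consonants are always licit onsets).
/a…o/ gap (V4→V5): /tppr/; trying suffixes from longest down, /pr/ is the first permitted one, so coda /tp/ | onset /pr/.
Syllabification: wuw.mikj.fju.ratp.prodm.
Syllable 2 is /mikj/ with coda /kj/, so it is closed.

closed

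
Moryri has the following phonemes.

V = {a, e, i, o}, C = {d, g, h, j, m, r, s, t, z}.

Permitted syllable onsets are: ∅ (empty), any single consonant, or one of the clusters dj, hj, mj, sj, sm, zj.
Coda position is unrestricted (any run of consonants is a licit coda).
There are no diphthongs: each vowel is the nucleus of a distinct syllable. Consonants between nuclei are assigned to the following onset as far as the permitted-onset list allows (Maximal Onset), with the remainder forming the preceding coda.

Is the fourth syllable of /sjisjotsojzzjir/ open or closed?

closed

Vowels present: i, o, o, i; each is a nucleus, giving 4 syllables.
/i…o/ gap (V1→V2): /sj/ is a licit onset in full, so it all attaches to the next syllable.
/o…o/ gap (V2→V3): cluster /ts/ — the longest permitted-onset suffix is /s/; onset = /s/, preceding coda = /t/.
/o…i/ gap (V3→V4): cluster /jzzj/ — the longest permitted-onset suffix is /zj/; onset = /zj/, preceding coda = /jz/.
Syllabification: sji.sjot.sojz.zjir.
Syllable 4 is /zjir/ with coda /r/, so it is closed.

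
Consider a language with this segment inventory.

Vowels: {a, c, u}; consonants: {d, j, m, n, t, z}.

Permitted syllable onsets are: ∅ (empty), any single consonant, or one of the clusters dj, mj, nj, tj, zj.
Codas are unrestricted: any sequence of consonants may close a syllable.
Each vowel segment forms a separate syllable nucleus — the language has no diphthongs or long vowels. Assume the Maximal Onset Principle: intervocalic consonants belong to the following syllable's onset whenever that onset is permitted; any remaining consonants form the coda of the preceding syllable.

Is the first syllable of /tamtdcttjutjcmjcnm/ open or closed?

Vowels present: a, c, u, c, c; each is a nucleus, giving 5 syllables.
Between /a/ (V1) and /c/ (V2): cluster /mtd/ — the longest permitted-onset suffix is /d/; onset = /d/, preceding coda = /mt/.
Between /c/ (V2) and /u/ (V3): /ttj/; trying suffixes from longest down, /tj/ is the first permitted one, so coda /t/ | onset /tj/.
Between /u/ (V3) and /c/ (V4): /tj/ is a licit onset in full, so it all attaches to the next syllable.
Between /c/ (V4) and /c/ (V5): /mj/ is a licit onset in full, so it all attaches to the next syllable.
Putting it together: tamt.dct.tju.tjc.mjcnm.
Syllable 1 is /tamt/ with coda /mt/, so it is closed.

closed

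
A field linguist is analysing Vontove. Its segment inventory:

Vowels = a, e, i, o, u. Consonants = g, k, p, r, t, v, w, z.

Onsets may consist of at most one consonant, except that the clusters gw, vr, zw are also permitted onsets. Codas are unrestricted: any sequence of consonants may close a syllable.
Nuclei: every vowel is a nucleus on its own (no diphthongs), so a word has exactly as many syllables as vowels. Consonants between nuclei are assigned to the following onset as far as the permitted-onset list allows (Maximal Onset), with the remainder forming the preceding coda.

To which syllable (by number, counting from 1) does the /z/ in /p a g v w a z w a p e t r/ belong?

The vowels are a, a, a, e — 4 nuclei, so 4 syllables.
Between /a/ (V1) and /a/ (V2): /gvw/; trying suffixes from longest down, /w/ is the first permitted one, so coda /gv/ | onset /w/.
Between /a/ (V2) and /a/ (V3): cluster /zw/ — /zw/ is itself a permitted onset, so the whole cluster goes right; preceding coda = ∅.
Between /a/ (V3) and /e/ (V4): /p/ → onset of the next syllable (single consonants are always licit onsets).
Syllabification: pagv.wa.zwa.petr.
The /z/ is in the onset of syllable 3 (/zwa/).

3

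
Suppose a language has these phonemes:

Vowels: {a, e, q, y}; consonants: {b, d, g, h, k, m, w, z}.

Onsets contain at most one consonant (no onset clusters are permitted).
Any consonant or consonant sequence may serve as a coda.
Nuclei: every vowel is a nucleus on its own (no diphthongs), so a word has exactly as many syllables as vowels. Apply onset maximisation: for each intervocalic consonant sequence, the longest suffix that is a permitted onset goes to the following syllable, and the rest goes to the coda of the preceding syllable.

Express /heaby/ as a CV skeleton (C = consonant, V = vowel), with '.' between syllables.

Nuclei (vowels): e, a, y → 3 syllables.
Between /e/ (V1) and /a/ (V2): nothing intervenes; syllable break is V.V.
Between /a/ (V2) and /y/ (V3): just /b/ — single C goes to the following onset.
So the parse is he.a.by.
Mapping each syllable to C/V: /he/ → CV, /a/ → V, /by/ → CV.

CV.V.CV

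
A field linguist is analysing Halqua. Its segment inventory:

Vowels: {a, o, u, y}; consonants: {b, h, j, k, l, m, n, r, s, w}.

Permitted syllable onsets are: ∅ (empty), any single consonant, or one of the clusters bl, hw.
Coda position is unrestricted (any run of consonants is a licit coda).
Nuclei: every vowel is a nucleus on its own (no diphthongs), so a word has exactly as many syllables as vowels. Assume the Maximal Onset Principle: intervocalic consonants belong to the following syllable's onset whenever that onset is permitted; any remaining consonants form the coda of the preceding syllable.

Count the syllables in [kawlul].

2

Nuclei (vowels): a, u → 2 syllables.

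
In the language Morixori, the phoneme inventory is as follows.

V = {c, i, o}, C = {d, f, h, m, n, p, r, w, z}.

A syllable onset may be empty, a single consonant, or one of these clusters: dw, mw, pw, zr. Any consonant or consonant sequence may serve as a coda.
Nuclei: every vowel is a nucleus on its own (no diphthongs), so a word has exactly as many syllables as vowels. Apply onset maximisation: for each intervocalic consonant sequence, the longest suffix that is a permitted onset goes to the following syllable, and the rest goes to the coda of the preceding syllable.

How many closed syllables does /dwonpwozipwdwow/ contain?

3

The vowels are o, o, i, o — 4 nuclei, so 4 syllables.
V1 /o/ – V2 /o/: /npw/; trying suffixes from longest down, /pw/ is the first permitted one, so coda /n/ | onset /pw/.
V2 /o/ – V3 /i/: /z/ → onset of the next syllable (single consonants are always licit onsets).
V3 /i/ – V4 /o/: /pwdw/; trying suffixes from longest down, /dw/ is the first permitted one, so coda /pw/ | onset /dw/.
So the parse is dwon.pwo.zipw.dwow.
Classifying each syllable: /dwon/ (closed), /pwo/ (open), /zipw/ (closed), /dwow/ (closed).
Closed syllables: 3.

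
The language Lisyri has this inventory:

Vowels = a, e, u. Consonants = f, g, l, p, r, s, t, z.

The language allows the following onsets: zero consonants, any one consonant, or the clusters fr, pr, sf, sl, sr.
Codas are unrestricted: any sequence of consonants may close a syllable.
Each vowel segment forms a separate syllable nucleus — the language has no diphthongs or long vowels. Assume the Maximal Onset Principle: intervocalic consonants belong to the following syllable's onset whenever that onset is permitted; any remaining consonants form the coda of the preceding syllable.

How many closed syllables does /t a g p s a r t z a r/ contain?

3

Vowels present: a, a, a; each is a nucleus, giving 3 syllables.
V1 /a/ – V2 /a/: /gps/ splits as /gp/ + /s/ (/s/ is the longest suffix that is a licit onset).
V2 /a/ – V3 /a/: /rtz/ — longest licit onset from the right is /z/, leaving /rt/ as coda.
Putting it together: tagp.sart.zar.
Classifying each syllable: /tagp/ (closed), /sart/ (closed), /zar/ (closed).
Closed syllables: 3.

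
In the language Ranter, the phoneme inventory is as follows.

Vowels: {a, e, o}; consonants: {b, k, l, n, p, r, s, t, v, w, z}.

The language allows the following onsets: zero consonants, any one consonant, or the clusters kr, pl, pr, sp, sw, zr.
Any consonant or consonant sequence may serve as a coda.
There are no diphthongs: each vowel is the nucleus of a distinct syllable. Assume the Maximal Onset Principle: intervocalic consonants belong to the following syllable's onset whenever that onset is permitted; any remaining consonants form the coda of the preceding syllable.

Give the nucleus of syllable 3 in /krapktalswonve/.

o

Nuclei (vowels): a, a, o, e → 4 syllables.
The third nucleus (vowel 3 from the left) is /o/.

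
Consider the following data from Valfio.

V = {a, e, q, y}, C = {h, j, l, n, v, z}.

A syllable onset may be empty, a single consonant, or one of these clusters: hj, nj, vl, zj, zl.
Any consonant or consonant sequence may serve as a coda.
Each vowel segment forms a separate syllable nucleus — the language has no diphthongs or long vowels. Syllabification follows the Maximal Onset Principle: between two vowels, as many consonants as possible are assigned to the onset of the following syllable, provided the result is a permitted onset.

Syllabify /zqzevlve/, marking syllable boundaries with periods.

zq.zevl.ve

Vowels present: q, e, e; each is a nucleus, giving 3 syllables.
σ1/σ2 boundary: /z/ is a single consonant, so it becomes the next onset.
σ2/σ3 boundary: /vlv/ — longest licit onset from the right is /v/, leaving /vl/ as coda.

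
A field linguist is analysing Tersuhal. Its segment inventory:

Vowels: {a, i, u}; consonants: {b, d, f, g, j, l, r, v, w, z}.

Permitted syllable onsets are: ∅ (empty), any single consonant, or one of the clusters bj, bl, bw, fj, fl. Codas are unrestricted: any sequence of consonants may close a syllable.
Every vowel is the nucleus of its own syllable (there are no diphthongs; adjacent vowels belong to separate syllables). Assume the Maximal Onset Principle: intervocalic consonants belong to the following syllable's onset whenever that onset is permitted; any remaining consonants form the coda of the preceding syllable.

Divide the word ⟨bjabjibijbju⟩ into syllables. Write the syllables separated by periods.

Vowels present: a, i, i, u; each is a nucleus, giving 4 syllables.
Between /a/ (V1) and /i/ (V2): /bj/ is a licit onset in full, so it all attaches to the next syllable.
Between /i/ (V2) and /i/ (V3): /b/ is a single consonant, so it becomes the next onset.
Between /i/ (V3) and /u/ (V4): /jbj/; trying suffixes from longest down, /bj/ is the first permitted one, so coda /j/ | onset /bj/.

bja.bji.bij.bju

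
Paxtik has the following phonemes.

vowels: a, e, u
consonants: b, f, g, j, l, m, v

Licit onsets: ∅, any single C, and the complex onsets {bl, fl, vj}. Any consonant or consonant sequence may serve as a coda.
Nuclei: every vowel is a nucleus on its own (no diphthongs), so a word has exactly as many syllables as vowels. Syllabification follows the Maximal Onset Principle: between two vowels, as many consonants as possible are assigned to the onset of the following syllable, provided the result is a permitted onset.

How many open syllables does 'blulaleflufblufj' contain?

3

Nuclei (vowels): u, a, e, u, u → 5 syllables.
σ1/σ2 boundary: /l/ is a single consonant, so it becomes the next onset.
σ2/σ3 boundary: /l/ → onset of the next syllable (single consonants are always licit onsets).
σ3/σ4 boundary: /fl/ — entire cluster is a permitted onset → onset /fl/, coda ∅.
σ4/σ5 boundary: /fbl/ splits as /f/ + /bl/ (/bl/ is the longest suffix that is a licit onset).
Putting it together: blu.la.le.fluf.blufj.
Classifying each syllable: /blu/ (open), /la/ (open), /le/ (open), /fluf/ (closed), /blufj/ (closed).
Open syllables: 3.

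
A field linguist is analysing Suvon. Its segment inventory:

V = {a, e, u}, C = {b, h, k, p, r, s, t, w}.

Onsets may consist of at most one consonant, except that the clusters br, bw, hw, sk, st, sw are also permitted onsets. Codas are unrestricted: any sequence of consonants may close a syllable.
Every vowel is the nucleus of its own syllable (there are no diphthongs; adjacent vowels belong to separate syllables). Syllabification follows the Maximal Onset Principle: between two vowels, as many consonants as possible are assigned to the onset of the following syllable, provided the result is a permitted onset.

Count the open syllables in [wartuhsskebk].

0

Vowels present: a, u, e; each is a nucleus, giving 3 syllables.
Between /a/ (V1) and /u/ (V2): cluster /rt/ — the longest permitted-onset suffix is /t/; onset = /t/, preceding coda = /r/.
Between /u/ (V2) and /e/ (V3): cluster /hssk/ — the longest permitted-onset suffix is /sk/; onset = /sk/, preceding coda = /hs/.
Result: war.tuhs.skebk.
Classifying each syllable: /war/ (closed), /tuhs/ (closed), /skebk/ (closed).
Open syllables: 0.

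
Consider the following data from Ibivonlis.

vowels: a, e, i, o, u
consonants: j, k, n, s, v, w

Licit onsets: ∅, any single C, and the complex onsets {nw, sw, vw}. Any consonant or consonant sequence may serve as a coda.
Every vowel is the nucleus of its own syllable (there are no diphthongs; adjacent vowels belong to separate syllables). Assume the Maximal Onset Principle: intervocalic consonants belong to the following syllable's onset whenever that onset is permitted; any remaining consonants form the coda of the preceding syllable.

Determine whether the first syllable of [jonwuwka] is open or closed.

Vowels present: o, u, a; each is a nucleus, giving 3 syllables.
V1 /o/ – V2 /u/: /nw/ — entire cluster is a permitted onset → onset /nw/, coda ∅.
V2 /u/ – V3 /a/: /wk/ splits as /w/ + /k/ (/k/ is the longest suffix that is a licit onset).
Putting it together: jo.nwuw.ka.
Syllable 1 is /jo/; it ends in its nucleus with no coda, so it is open.

open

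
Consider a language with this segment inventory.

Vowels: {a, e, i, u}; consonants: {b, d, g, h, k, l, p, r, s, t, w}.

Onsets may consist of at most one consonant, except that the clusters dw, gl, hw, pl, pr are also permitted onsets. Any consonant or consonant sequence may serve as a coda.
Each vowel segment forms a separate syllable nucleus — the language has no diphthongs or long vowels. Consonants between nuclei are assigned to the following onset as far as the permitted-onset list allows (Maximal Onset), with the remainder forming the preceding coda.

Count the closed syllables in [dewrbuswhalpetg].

Nuclei (vowels): e, u, a, e → 4 syllables.
σ1/σ2 boundary: /wrb/; trying suffixes from longest down, /b/ is the first permitted one, so coda /wr/ | onset /b/.
σ2/σ3 boundary: /swh/ — longest licit onset from the right is /h/, leaving /sw/ as coda.
σ3/σ4 boundary: /lp/; trying suffixes from longest down, /p/ is the first permitted one, so coda /l/ | onset /p/.
So the parse is dewr.busw.hal.petg.
Classifying each syllable: /dewr/ (closed), /busw/ (closed), /hal/ (closed), /petg/ (closed).
Closed syllables: 4.

4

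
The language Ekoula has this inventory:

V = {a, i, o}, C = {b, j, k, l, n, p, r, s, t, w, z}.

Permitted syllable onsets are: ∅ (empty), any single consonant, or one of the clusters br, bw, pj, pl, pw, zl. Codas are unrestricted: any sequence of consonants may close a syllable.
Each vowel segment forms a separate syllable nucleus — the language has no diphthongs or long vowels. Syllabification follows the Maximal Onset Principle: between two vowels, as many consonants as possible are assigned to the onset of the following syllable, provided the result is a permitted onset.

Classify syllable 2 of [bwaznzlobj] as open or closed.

closed

Nuclei (vowels): a, o → 2 syllables.
Between /a/ (V1) and /o/ (V2): /znzl/ splits as /zn/ + /zl/ (/zl/ is the longest suffix that is a licit onset).
So the parse is bwazn.zlobj.
Syllable 2 is /zlobj/ with coda /bj/, so it is closed.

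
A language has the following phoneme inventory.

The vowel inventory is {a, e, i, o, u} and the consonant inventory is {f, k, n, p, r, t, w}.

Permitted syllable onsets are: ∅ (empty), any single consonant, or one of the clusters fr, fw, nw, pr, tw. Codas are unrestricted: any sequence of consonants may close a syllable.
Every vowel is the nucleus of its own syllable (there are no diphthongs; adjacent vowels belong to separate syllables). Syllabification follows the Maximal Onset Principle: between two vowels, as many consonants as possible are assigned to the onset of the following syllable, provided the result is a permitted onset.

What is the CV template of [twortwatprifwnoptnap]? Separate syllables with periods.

CCVC.CCVC.CCVCC.CVCC.CVC

Vowels present: o, a, i, o, a; each is a nucleus, giving 5 syllables.
σ1/σ2 boundary: cluster /rtw/ — the longest permitted-onset suffix is /tw/; onset = /tw/, preceding coda = /r/.
σ2/σ3 boundary: /tpr/ splits as /t/ + /pr/ (/pr/ is the longest suffix that is a licit onset).
σ3/σ4 boundary: /fwn/ — longest licit onset from the right is /n/, leaving /fw/ as coda.
σ4/σ5 boundary: cluster /ptn/ — the longest permitted-onset suffix is /n/; onset = /n/, preceding coda = /pt/.
Putting it together: twor.twat.prifw.nopt.nap.
Mapping each syllable to C/V: /twor/ → CCVC, /twat/ → CCVC, /prifw/ → CCVCC, /nopt/ → CVCC, /nap/ → CVC.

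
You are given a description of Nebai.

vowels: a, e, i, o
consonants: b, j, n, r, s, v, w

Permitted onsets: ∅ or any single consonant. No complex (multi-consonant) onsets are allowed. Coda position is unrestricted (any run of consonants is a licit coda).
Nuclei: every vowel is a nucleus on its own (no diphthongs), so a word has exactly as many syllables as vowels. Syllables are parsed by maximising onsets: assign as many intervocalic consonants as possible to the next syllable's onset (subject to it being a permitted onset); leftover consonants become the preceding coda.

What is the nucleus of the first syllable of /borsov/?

The vowels are o, o — 2 nuclei, so 2 syllables.
The first nucleus (vowel 1 from the left) is /o/.

o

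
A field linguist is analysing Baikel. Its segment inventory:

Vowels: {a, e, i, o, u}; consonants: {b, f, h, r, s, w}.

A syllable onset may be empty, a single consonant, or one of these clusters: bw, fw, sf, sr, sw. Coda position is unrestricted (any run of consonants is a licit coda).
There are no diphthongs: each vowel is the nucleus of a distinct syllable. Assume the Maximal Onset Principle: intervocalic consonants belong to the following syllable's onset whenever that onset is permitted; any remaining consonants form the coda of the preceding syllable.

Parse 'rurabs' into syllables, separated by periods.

The vowels are u, a — 2 nuclei, so 2 syllables.
Between /u/ (V1) and /a/ (V2): just /r/ — single C goes to the following onset.

ru.rabs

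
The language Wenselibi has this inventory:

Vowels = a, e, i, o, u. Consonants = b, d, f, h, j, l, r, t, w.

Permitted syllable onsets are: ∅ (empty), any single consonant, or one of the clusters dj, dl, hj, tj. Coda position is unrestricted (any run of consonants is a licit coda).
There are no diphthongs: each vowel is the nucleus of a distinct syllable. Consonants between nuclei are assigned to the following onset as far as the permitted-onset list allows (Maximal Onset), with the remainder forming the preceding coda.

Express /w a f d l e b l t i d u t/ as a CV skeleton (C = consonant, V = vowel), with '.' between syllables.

The vowels are a, e, i, u — 4 nuclei, so 4 syllables.
σ1/σ2 boundary: /fdl/; trying suffixes from longest down, /dl/ is the first permitted one, so coda /f/ | onset /dl/.
σ2/σ3 boundary: /blt/ — longest licit onset from the right is /t/, leaving /bl/ as coda.
σ3/σ4 boundary: /d/ is a single consonant, so it becomes the next onset.
So the parse is waf.dlebl.ti.dut.
Mapping each syllable to C/V: /waf/ → CVC, /dlebl/ → CCVCC, /ti/ → CV, /dut/ → CVC.

CVC.CCVCC.CV.CVC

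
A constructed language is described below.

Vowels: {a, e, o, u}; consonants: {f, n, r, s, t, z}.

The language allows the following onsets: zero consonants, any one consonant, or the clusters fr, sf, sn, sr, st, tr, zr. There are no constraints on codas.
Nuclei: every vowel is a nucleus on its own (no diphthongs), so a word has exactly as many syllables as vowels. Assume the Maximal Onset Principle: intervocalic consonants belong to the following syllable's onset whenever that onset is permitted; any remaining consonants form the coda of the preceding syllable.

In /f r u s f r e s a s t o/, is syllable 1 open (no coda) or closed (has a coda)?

closed

Nuclei (vowels): u, e, a, o → 4 syllables.
σ1/σ2 boundary: cluster /sfr/ — the longest permitted-onset suffix is /fr/; onset = /fr/, preceding coda = /s/.
σ2/σ3 boundary: /s/ is a single consonant, so it becomes the next onset.
σ3/σ4 boundary: /st/ is a licit onset in full, so it all attaches to the next syllable.
Syllabification: frus.fre.sa.sto.
Syllable 1 is /frus/ with coda /s/, so it is closed.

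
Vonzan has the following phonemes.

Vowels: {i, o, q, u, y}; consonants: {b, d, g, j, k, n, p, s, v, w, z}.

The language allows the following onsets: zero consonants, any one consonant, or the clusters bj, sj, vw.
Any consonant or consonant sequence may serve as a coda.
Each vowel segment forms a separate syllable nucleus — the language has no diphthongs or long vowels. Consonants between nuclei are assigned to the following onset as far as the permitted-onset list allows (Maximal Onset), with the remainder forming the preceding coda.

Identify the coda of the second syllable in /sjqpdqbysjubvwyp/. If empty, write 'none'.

none

Vowels present: q, q, y, u, y; each is a nucleus, giving 5 syllables.
Between /q/ (V1) and /q/ (V2): /pd/ splits as /p/ + /d/ (/d/ is the longest suffix that is a licit onset).
Between /q/ (V2) and /y/ (V3): /b/ is a single consonant, so it becomes the next onset.
Between /y/ (V3) and /u/ (V4): /sj/ — entire cluster is a permitted onset → onset /sj/, coda ∅.
Between /u/ (V4) and /y/ (V5): /bvw/ splits as /b/ + /vw/ (/vw/ is the longest suffix that is a licit onset).
Syllabification: sjqp.dq.by.sjub.vwyp.
Syllable 2 is /dq/: onset /d/, nucleus /q/, coda ∅.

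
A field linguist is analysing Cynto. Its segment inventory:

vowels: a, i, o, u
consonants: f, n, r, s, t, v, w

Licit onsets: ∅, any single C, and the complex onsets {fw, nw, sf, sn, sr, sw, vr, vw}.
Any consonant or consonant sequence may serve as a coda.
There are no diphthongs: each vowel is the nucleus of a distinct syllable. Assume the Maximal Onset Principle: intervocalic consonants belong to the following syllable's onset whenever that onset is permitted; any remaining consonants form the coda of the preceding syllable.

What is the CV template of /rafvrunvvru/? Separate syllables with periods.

Nuclei (vowels): a, u, u → 3 syllables.
Between /a/ (V1) and /u/ (V2): cluster /fvr/ — the longest permitted-onset suffix is /vr/; onset = /vr/, preceding coda = /f/.
Between /u/ (V2) and /u/ (V3): /nvvr/; trying suffixes from longest down, /vr/ is the first permitted one, so coda /nv/ | onset /vr/.
So the parse is raf.vrunv.vru.
Mapping each syllable to C/V: /raf/ → CVC, /vrunv/ → CCVCC, /vru/ → CCV.

CVC.CCVCC.CCV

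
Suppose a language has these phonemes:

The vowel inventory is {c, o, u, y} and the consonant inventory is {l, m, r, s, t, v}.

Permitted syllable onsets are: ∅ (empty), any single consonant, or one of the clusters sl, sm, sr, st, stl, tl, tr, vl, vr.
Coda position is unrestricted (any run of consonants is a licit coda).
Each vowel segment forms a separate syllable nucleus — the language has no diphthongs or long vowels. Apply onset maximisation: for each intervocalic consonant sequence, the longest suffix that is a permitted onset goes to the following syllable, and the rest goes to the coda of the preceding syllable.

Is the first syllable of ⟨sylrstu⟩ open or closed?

closed

Nuclei (vowels): y, u → 2 syllables.
V1 /y/ – V2 /u/: /lrst/ splits as /lr/ + /st/ (/st/ is the longest suffix that is a licit onset).
Putting it together: sylr.stu.
Syllable 1 is /sylr/ with coda /lr/, so it is closed.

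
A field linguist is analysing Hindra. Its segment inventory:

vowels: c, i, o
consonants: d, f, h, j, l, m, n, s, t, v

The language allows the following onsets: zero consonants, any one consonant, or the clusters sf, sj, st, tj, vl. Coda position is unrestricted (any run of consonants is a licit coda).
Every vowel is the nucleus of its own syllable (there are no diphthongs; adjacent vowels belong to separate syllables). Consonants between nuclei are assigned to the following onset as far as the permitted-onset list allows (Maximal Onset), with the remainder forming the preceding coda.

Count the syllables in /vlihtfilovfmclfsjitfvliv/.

6

Vowels present: i, i, o, c, i, i; each is a nucleus, giving 6 syllables.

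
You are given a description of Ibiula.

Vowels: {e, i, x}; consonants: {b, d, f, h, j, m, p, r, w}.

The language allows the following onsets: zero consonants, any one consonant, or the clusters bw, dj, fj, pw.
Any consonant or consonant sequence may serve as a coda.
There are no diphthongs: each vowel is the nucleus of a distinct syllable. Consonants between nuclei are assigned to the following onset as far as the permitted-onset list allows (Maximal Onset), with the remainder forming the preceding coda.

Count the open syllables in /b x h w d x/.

1

The vowels are x, x — 2 nuclei, so 2 syllables.
V1 /x/ – V2 /x/: /hwd/; trying suffixes from longest down, /d/ is the first permitted one, so coda /hw/ | onset /d/.
Result: bxhw.dx.
Classifying each syllable: /bxhw/ (closed), /dx/ (open).
Open syllables: 1.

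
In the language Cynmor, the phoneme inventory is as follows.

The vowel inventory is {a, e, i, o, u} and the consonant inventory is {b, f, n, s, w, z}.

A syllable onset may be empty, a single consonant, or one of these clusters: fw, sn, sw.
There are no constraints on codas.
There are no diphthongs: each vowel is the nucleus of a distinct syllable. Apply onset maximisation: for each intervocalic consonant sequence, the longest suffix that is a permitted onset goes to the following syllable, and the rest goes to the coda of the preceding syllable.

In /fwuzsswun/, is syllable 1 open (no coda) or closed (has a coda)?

closed

The vowels are u, u — 2 nuclei, so 2 syllables.
V1 /u/ – V2 /u/: cluster /zssw/ — the longest permitted-onset suffix is /sw/; onset = /sw/, preceding coda = /zs/.
Putting it together: fwuzs.swun.
Syllable 1 is /fwuzs/ with coda /zs/, so it is closed.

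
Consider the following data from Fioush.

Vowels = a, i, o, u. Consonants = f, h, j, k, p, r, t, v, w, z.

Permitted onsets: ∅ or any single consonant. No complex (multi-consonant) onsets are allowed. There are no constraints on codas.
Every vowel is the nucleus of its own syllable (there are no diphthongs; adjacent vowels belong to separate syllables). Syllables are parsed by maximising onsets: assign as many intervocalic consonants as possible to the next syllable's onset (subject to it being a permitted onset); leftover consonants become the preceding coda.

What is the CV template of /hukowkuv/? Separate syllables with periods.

Nuclei (vowels): u, o, u → 3 syllables.
σ1/σ2 boundary: /k/ → onset of the next syllable (single consonants are always licit onsets).
σ2/σ3 boundary: /wk/; trying suffixes from longest down, /k/ is the first permitted one, so coda /w/ | onset /k/.
Syllabification: hu.kow.kuv.
Mapping each syllable to C/V: /hu/ → CV, /kow/ → CVC, /kuv/ → CVC.

CV.CVC.CVC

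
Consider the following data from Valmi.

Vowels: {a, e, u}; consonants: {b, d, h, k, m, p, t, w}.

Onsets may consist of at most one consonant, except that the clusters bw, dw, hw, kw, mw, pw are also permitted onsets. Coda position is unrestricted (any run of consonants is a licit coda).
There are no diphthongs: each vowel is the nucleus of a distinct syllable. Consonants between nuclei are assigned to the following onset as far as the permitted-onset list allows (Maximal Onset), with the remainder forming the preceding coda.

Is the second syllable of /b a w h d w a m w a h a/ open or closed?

The vowels are a, a, a, a — 4 nuclei, so 4 syllables.
Between /a/ (V1) and /a/ (V2): /whdw/ — longest licit onset from the right is /dw/, leaving /wh/ as coda.
Between /a/ (V2) and /a/ (V3): /mw/ is a licit onset in full, so it all attaches to the next syllable.
Between /a/ (V3) and /a/ (V4): /h/ → onset of the next syllable (single consonants are always licit onsets).
Syllabification: bawh.dwa.mwa.ha.
Syllable 2 is /dwa/; it ends in its nucleus with no coda, so it is open.

open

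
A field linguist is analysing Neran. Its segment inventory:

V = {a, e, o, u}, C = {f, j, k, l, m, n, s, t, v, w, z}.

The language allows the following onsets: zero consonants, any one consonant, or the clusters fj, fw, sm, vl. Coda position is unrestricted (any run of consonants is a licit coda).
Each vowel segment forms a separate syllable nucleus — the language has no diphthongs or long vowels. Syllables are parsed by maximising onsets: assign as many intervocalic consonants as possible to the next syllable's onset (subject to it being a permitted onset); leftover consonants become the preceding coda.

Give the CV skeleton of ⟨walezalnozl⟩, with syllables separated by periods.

CV.CV.CVC.CVCC

Vowels present: a, e, a, o; each is a nucleus, giving 4 syllables.
V1 /a/ – V2 /e/: just /l/ — single C goes to the following onset.
V2 /e/ – V3 /a/: just /z/ — single C goes to the following onset.
V3 /a/ – V4 /o/: cluster /ln/ — the longest permitted-onset suffix is /n/; onset = /n/, preceding coda = /l/.
Result: wa.le.zal.nozl.
Mapping each syllable to C/V: /wa/ → CV, /le/ → CV, /zal/ → CVC, /nozl/ → CVCC.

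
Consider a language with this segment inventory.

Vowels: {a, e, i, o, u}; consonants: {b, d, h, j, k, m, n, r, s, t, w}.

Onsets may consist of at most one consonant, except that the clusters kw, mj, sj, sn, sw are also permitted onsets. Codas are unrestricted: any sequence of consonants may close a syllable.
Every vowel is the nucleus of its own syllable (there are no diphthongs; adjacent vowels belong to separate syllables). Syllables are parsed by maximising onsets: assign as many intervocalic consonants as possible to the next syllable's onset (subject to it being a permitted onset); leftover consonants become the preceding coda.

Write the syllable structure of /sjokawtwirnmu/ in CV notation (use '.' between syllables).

Nuclei (vowels): o, a, i, u → 4 syllables.
σ1/σ2 boundary: /k/ is a single consonant, so it becomes the next onset.
σ2/σ3 boundary: /wtw/ splits as /wt/ + /w/ (/w/ is the longest suffix that is a licit onset).
σ3/σ4 boundary: /rnm/ — longest licit onset from the right is /m/, leaving /rn/ as coda.
Syllabification: sjo.kawt.wirn.mu.
Mapping each syllable to C/V: /sjo/ → CCV, /kawt/ → CVCC, /wirn/ → CVCC, /mu/ → CV.

CCV.CVCC.CVCC.CV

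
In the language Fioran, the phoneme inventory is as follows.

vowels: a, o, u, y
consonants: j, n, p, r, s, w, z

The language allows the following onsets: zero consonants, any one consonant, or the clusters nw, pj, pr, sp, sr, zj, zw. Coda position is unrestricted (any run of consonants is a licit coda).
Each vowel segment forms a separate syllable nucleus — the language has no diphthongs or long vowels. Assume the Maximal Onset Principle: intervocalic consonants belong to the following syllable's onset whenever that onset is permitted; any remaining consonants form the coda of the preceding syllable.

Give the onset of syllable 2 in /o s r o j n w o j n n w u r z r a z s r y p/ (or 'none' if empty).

sr

The vowels are o, o, o, u, a, y — 6 nuclei, so 6 syllables.
/o…o/ gap (V1→V2): cluster /sr/ — /sr/ is itself a permitted onset, so the whole cluster goes right; preceding coda = ∅.
/o…o/ gap (V2→V3): /jnw/ — longest licit onset from the right is /nw/, leaving /j/ as coda.
/o…u/ gap (V3→V4): /jnnw/; trying suffixes from longest down, /nw/ is the first permitted one, so coda /jn/ | onset /nw/.
/u…a/ gap (V4→V5): /rzr/ splits as /rz/ + /r/ (/r/ is the longest suffix that is a licit onset).
/a…y/ gap (V5→V6): /zsr/ splits as /z/ + /sr/ (/sr/ is the longest suffix that is a licit onset).
Result: o.sroj.nwojn.nwurz.raz.sryp.
Syllable 2 is /sroj/: onset /sr/, nucleus /o/, coda /j/.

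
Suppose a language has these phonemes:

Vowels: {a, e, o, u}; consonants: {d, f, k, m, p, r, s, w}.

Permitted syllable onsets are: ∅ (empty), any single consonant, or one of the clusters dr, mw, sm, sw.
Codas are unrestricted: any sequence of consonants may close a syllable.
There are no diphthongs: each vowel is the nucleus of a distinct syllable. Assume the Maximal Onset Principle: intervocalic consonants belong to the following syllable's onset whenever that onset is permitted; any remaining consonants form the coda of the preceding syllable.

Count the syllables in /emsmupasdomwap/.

Vowels present: e, u, a, o, a; each is a nucleus, giving 5 syllables.

5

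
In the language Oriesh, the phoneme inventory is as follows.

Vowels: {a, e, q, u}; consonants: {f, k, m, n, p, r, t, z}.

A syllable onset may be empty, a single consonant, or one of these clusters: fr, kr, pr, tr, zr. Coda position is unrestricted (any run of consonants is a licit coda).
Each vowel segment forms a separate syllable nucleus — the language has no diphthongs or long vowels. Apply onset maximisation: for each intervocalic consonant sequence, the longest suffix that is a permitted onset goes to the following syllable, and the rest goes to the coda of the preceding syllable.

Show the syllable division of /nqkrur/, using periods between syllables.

Vowels present: q, u; each is a nucleus, giving 2 syllables.
V1 /q/ – V2 /u/: /kr/ is a licit onset in full, so it all attaches to the next syllable.

nq.krur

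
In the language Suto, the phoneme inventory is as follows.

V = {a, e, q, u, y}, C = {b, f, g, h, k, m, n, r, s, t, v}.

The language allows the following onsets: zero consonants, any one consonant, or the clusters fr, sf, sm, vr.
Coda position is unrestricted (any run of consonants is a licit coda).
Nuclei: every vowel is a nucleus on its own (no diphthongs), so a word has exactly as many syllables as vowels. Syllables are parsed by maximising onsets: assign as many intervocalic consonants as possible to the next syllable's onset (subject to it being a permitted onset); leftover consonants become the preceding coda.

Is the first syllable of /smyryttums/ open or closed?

The vowels are y, y, u — 3 nuclei, so 3 syllables.
σ1/σ2 boundary: /r/ is a single consonant, so it becomes the next onset.
σ2/σ3 boundary: /tt/ — longest licit onset from the right is /t/, leaving /t/ as coda.
Result: smy.ryt.tums.
Syllable 1 is /smy/; it ends in its nucleus with no coda, so it is open.

open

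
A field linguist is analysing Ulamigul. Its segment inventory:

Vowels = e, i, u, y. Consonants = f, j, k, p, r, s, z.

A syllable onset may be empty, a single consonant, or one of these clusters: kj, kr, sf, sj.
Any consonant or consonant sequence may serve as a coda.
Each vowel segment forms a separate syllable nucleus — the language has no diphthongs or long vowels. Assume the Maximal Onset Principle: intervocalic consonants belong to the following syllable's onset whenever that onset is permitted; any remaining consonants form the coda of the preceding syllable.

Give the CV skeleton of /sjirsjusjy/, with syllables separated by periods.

CCVC.CCV.CCV

The vowels are i, u, y — 3 nuclei, so 3 syllables.
/i…u/ gap (V1→V2): /rsj/ splits as /r/ + /sj/ (/sj/ is the longest suffix that is a licit onset).
/u…y/ gap (V2→V3): /sj/ is a licit onset in full, so it all attaches to the next syllable.
Putting it together: sjir.sju.sjy.
Mapping each syllable to C/V: /sjir/ → CCVC, /sju/ → CCV, /sjy/ → CCV.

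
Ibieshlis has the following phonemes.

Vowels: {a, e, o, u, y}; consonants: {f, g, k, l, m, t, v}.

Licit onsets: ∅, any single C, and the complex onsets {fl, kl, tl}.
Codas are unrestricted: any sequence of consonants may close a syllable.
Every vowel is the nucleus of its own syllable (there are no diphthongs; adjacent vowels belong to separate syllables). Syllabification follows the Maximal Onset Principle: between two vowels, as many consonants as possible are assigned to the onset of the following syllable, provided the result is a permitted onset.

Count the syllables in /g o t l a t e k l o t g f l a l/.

Nuclei (vowels): o, a, e, o, a → 5 syllables.

5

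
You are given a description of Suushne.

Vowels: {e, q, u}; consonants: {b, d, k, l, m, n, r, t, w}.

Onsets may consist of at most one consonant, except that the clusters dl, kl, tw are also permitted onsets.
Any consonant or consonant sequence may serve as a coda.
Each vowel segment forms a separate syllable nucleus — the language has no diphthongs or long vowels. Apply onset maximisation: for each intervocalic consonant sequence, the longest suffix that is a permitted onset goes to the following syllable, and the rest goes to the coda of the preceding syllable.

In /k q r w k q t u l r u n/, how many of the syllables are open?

The vowels are q, q, u, u — 4 nuclei, so 4 syllables.
Between /q/ (V1) and /q/ (V2): cluster /rwk/ — the longest permitted-onset suffix is /k/; onset = /k/, preceding coda = /rw/.
Between /q/ (V2) and /u/ (V3): /t/ → onset of the next syllable (single consonants are always licit onsets).
Between /u/ (V3) and /u/ (V4): /lr/; trying suffixes from longest down, /r/ is the first permitted one, so coda /l/ | onset /r/.
Putting it together: kqrw.kq.tul.run.
Classifying each syllable: /kqrw/ (closed), /kq/ (open), /tul/ (closed), /run/ (closed).
Open syllables: 1.

1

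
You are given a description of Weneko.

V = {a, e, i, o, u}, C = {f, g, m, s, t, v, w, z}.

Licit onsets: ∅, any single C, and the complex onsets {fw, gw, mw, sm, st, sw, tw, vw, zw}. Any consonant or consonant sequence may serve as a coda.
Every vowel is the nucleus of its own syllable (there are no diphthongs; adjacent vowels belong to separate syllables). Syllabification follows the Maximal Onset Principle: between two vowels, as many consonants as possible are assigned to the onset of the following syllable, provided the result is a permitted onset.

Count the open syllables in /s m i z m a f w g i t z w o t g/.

0

Nuclei (vowels): i, a, i, o → 4 syllables.
/i…a/ gap (V1→V2): cluster /zm/ — the longest permitted-onset suffix is /m/; onset = /m/, preceding coda = /z/.
/a…i/ gap (V2→V3): /fwg/; trying suffixes from longest down, /g/ is the first permitted one, so coda /fw/ | onset /g/.
/i…o/ gap (V3→V4): /tzw/ — longest licit onset from the right is /zw/, leaving /t/ as coda.
Result: smiz.mafw.git.zwotg.
Classifying each syllable: /smiz/ (closed), /mafw/ (closed), /git/ (closed), /zwotg/ (closed).
Open syllables: 0.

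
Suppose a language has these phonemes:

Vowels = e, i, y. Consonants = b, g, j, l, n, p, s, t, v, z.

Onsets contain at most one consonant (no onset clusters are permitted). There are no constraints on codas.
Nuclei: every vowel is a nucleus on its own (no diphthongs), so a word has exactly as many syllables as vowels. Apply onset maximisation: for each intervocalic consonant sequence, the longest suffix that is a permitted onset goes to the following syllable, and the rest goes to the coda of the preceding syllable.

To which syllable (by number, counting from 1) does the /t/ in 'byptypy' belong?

2

Nuclei (vowels): y, y, y → 3 syllables.
/y…y/ gap (V1→V2): /pt/ splits as /p/ + /t/ (/t/ is the longest suffix that is a licit onset).
/y…y/ gap (V2→V3): just /p/ — single C goes to the following onset.
Result: byp.ty.py.
The /t/ is in the onset of syllable 2 (/ty/).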